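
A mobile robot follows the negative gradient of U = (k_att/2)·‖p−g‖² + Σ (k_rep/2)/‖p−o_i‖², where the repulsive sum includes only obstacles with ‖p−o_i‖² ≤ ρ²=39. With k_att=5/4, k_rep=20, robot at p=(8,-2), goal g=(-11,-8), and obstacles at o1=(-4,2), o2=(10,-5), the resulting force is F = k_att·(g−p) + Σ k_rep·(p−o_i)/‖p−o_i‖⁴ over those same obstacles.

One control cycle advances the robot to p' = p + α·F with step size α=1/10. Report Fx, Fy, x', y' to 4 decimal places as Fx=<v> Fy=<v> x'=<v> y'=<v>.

Fx=-23.9867 Fy=-7.1450 x'=5.6013 y'=-2.7145

F_att = 5/4·(g−p) = 5/4·(-19,-6) = (-23.7500,-7.5000)
o1: d²=160 > ρ²=39 → inactive
o2: d²=13 ≤ ρ²=39; F_rep = 20·(-2,3)/13² = (-0.2367,0.3550)
F = F_att + ΣF_rep = (-23.9867,-7.1450)
p' = p + 1/10·F = (5.6013,-2.7145)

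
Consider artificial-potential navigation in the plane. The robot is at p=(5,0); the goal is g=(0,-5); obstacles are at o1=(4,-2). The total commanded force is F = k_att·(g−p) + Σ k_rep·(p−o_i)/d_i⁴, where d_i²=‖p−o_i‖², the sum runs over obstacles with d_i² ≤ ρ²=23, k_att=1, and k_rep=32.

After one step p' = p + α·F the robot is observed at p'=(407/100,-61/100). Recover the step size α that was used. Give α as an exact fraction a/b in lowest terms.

F_att = 1·(g−p) = 1·(-5,-5) = (-5.0000,-5.0000)
o1: d²=5 ≤ ρ²=23; F_rep = 32·(1,2)/5² = (1.2800,2.5600)
F = F_att + ΣF_rep = (-3.7200,-2.4400)
Δp = p'−p = (-0.9300,-0.6100); α = Δx/Fx = (-93/100) / (-93/25) = 1/4
check: Δy/Fy = (-61/100) / (-61/25) = 1/4 ✓

α = 1/4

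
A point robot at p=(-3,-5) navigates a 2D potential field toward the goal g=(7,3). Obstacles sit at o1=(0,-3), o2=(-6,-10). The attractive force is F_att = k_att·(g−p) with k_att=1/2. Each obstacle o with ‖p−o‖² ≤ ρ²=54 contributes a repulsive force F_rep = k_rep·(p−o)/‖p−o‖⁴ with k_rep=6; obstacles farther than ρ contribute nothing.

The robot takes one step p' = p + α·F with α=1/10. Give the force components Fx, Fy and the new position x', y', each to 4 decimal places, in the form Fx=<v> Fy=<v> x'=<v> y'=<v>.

F_att = 1/2·(g−p) = 1/2·(10,8) = (5.0000,4.0000)
o1: d²=13 ≤ ρ²=54; F_rep = 6·(-3,-2)/13² = (-0.1065,-0.0710)
o2: d²=34 ≤ ρ²=54; F_rep = 6·(3,5)/34² = (0.0156,0.0260)
F = F_att + ΣF_rep = (4.9091,3.9549)
p' = p + 1/10·F = (-2.5091,-4.6045)

Fx=4.9091 Fy=3.9549 x'=-2.5091 y'=-4.6045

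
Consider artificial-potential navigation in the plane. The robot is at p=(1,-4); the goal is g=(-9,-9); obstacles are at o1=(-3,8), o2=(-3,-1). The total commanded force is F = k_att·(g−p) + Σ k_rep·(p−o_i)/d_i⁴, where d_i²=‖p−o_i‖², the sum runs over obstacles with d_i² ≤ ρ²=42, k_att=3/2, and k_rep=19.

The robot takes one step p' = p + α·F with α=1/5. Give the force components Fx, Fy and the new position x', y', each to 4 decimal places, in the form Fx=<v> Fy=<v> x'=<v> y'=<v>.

F_att = 3/2·(g−p) = 3/2·(-10,-5) = (-15.0000,-7.5000)
o1: d²=160 > ρ²=42 → inactive
o2: d²=25 ≤ ρ²=42; F_rep = 19·(4,-3)/25² = (0.1216,-0.0912)
F = F_att + ΣF_rep = (-14.8784,-7.5912)
p' = p + 1/5·F = (-1.9757,-5.5182)

Fx=-14.8784 Fy=-7.5912 x'=-1.9757 y'=-5.5182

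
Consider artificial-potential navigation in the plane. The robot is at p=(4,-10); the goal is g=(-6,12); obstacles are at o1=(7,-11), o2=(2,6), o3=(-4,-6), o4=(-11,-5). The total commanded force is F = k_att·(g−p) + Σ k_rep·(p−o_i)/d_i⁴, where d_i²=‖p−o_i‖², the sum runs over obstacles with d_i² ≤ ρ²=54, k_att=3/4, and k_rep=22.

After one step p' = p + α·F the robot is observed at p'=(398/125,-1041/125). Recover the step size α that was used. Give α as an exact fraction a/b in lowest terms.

α = 1/10

F_att = 3/4·(g−p) = 3/4·(-10,22) = (-7.5000,16.5000)
o1: d²=10 ≤ ρ²=54; F_rep = 22·(-3,1)/10² = (-0.6600,0.2200)
o2: d²=260 > ρ²=54 → inactive
o3: d²=80 > ρ²=54 → inactive
o4: d²=250 > ρ²=54 → inactive
F = F_att + ΣF_rep = (-8.1600,16.7200)
Δp = p'−p = (-0.8160,1.6720); α = Δx/Fx = (-102/125) / (-204/25) = 1/10
check: Δy/Fy = (209/125) / (418/25) = 1/10 ✓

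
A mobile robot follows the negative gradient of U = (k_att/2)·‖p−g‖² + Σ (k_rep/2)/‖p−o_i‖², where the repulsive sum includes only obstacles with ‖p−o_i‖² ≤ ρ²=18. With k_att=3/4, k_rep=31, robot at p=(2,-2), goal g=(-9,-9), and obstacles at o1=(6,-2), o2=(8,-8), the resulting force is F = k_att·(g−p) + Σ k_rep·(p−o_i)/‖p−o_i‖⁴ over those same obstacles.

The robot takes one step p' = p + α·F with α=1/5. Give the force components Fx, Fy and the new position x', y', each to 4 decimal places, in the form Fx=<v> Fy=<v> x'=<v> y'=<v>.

F_att = 3/4·(g−p) = 3/4·(-11,-7) = (-8.2500,-5.2500)
o1: d²=16 ≤ ρ²=18; F_rep = 31·(-4,0)/16² = (-0.4844,0.0000)
o2: d²=72 > ρ²=18 → inactive
F = F_att + ΣF_rep = (-8.7344,-5.2500)
p' = p + 1/5·F = (0.2531,-3.0500)

Fx=-8.7344 Fy=-5.2500 x'=0.2531 y'=-3.0500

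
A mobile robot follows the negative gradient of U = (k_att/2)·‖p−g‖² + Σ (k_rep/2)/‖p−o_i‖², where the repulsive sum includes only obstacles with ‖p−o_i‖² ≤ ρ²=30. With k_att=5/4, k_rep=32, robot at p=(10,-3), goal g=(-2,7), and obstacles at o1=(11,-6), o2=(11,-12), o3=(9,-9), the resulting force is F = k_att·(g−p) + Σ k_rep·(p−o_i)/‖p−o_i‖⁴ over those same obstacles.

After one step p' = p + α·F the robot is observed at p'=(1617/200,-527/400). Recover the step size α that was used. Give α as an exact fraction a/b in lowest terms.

α = 1/8

F_att = 5/4·(g−p) = 5/4·(-12,10) = (-15.0000,12.5000)
o1: d²=10 ≤ ρ²=30; F_rep = 32·(-1,3)/10² = (-0.3200,0.9600)
o2: d²=82 > ρ²=30 → inactive
o3: d²=37 > ρ²=30 → inactive
F = F_att + ΣF_rep = (-15.3200,13.4600)
Δp = p'−p = (-1.9150,1.6825); α = Δx/Fx = (-383/200) / (-383/25) = 1/8
check: Δy/Fy = (673/400) / (673/50) = 1/8 ✓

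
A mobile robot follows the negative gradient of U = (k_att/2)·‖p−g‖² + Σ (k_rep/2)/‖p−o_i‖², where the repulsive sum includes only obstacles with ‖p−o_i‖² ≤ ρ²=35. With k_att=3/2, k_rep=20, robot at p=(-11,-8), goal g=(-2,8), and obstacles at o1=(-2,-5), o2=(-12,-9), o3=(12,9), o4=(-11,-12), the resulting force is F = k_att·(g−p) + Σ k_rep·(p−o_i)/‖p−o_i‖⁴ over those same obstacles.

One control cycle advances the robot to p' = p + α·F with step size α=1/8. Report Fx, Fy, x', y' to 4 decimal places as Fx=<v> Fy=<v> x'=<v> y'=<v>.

Fx=18.5000 Fy=29.3125 x'=-8.6875 y'=-4.3359

F_att = 3/2·(g−p) = 3/2·(9,16) = (13.5000,24.0000)
o1: d²=90 > ρ²=35 → inactive
o2: d²=2 ≤ ρ²=35; F_rep = 20·(1,1)/2² = (5.0000,5.0000)
o3: d²=818 > ρ²=35 → inactive
o4: d²=16 ≤ ρ²=35; F_rep = 20·(0,4)/16² = (0.0000,0.3125)
F = F_att + ΣF_rep = (18.5000,29.3125)
p' = p + 1/8·F = (-8.6875,-4.3359)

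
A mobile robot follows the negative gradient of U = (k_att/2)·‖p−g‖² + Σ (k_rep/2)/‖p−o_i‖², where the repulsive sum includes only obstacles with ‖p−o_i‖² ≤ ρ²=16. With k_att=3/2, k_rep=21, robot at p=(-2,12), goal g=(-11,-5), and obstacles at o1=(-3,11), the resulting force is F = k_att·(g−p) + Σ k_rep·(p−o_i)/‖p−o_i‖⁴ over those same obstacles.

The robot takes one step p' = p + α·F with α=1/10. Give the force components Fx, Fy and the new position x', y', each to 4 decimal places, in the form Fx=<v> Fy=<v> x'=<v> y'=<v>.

Fx=-8.2500 Fy=-20.2500 x'=-2.8250 y'=9.9750

F_att = 3/2·(g−p) = 3/2·(-9,-17) = (-13.5000,-25.5000)
o1: d²=2 ≤ ρ²=16; F_rep = 21·(1,1)/2² = (5.2500,5.2500)
F = F_att + ΣF_rep = (-8.2500,-20.2500)
p' = p + 1/10·F = (-2.8250,9.9750)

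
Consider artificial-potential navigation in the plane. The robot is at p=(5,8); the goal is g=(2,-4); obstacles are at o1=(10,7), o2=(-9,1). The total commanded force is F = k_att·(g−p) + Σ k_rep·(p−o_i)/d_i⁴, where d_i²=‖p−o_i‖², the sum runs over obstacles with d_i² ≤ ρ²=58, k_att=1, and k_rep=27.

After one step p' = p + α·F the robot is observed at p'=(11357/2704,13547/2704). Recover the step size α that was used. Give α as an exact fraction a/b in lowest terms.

α = 1/4

F_att = 1·(g−p) = 1·(-3,-12) = (-3.0000,-12.0000)
o1: d²=26 ≤ ρ²=58; F_rep = 27·(-5,1)/26² = (-0.1997,0.0399)
o2: d²=245 > ρ²=58 → inactive
F = F_att + ΣF_rep = (-3.1997,-11.9601)
Δp = p'−p = (-0.7999,-2.9900); α = Δx/Fx = (-2163/2704) / (-2163/676) = 1/4
check: Δy/Fy = (-8085/2704) / (-8085/676) = 1/4 ✓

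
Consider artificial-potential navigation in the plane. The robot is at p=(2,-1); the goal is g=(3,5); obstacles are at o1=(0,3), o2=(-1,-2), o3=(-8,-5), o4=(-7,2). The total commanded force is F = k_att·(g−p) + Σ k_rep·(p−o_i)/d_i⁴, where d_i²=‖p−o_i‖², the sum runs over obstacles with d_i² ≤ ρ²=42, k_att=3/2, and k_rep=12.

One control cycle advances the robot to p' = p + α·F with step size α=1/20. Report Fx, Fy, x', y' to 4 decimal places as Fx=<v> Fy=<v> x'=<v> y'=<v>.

F_att = 3/2·(g−p) = 3/2·(1,6) = (1.5000,9.0000)
o1: d²=20 ≤ ρ²=42; F_rep = 12·(2,-4)/20² = (0.0600,-0.1200)
o2: d²=10 ≤ ρ²=42; F_rep = 12·(3,1)/10² = (0.3600,0.1200)
o3: d²=116 > ρ²=42 → inactive
o4: d²=90 > ρ²=42 → inactive
F = F_att + ΣF_rep = (1.9200,9.0000)
p' = p + 1/20·F = (2.0960,-0.5500)

Fx=1.9200 Fy=9.0000 x'=2.0960 y'=-0.5500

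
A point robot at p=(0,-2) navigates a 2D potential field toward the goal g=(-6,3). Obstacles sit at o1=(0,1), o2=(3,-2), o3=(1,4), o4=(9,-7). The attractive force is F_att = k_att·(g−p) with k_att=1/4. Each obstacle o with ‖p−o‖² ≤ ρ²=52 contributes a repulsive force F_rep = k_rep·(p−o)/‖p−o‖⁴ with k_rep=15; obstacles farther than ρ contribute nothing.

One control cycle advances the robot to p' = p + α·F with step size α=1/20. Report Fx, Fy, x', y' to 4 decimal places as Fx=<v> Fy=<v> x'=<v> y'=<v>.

F_att = 1/4·(g−p) = 1/4·(-6,5) = (-1.5000,1.2500)
o1: d²=9 ≤ ρ²=52; F_rep = 15·(0,-3)/9² = (0.0000,-0.5556)
o2: d²=9 ≤ ρ²=52; F_rep = 15·(-3,0)/9² = (-0.5556,0.0000)
o3: d²=37 ≤ ρ²=52; F_rep = 15·(-1,-6)/37² = (-0.0110,-0.0657)
o4: d²=106 > ρ²=52 → inactive
F = F_att + ΣF_rep = (-2.0665,0.6287)
p' = p + 1/20·F = (-0.1033,-1.9686)

Fx=-2.0665 Fy=0.6287 x'=-0.1033 y'=-1.9686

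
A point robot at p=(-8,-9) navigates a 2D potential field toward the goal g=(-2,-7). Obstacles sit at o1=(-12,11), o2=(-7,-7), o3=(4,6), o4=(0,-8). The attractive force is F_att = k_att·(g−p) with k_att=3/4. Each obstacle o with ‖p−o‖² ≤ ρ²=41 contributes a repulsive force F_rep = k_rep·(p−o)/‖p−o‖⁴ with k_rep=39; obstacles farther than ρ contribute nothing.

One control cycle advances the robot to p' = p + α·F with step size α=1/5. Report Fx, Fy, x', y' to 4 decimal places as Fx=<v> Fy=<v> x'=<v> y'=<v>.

F_att = 3/4·(g−p) = 3/4·(6,2) = (4.5000,1.5000)
o1: d²=416 > ρ²=41 → inactive
o2: d²=5 ≤ ρ²=41; F_rep = 39·(-1,-2)/5² = (-1.5600,-3.1200)
o3: d²=369 > ρ²=41 → inactive
o4: d²=65 > ρ²=41 → inactive
F = F_att + ΣF_rep = (2.9400,-1.6200)
p' = p + 1/5·F = (-7.4120,-9.3240)

Fx=2.9400 Fy=-1.6200 x'=-7.4120 y'=-9.3240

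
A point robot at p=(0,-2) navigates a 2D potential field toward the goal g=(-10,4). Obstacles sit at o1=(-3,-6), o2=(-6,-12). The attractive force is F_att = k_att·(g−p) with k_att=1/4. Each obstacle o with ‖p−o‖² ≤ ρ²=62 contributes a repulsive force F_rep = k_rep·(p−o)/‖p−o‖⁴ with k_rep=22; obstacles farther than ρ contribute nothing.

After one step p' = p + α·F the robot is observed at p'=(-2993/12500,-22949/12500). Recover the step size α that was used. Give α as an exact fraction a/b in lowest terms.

F_att = 1/4·(g−p) = 1/4·(-10,6) = (-2.5000,1.5000)
o1: d²=25 ≤ ρ²=62; F_rep = 22·(3,4)/25² = (0.1056,0.1408)
o2: d²=136 > ρ²=62 → inactive
F = F_att + ΣF_rep = (-2.3944,1.6408)
Δp = p'−p = (-0.2394,0.1641); α = Δx/Fx = (-2993/12500) / (-2993/1250) = 1/10
check: Δy/Fy = (2051/12500) / (2051/1250) = 1/10 ✓

α = 1/10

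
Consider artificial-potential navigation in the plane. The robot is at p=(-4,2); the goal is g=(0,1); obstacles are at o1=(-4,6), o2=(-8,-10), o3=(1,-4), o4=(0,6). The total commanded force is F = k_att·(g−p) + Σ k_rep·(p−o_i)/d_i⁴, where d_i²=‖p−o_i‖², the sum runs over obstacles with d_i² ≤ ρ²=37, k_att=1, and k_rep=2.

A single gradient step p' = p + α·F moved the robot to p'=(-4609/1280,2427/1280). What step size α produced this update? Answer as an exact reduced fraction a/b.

α = 1/10

F_att = 1·(g−p) = 1·(4,-1) = (4.0000,-1.0000)
o1: d²=16 ≤ ρ²=37; F_rep = 2·(0,-4)/16² = (0.0000,-0.0312)
o2: d²=160 > ρ²=37 → inactive
o3: d²=61 > ρ²=37 → inactive
o4: d²=32 ≤ ρ²=37; F_rep = 2·(-4,-4)/32² = (-0.0078,-0.0078)
F = F_att + ΣF_rep = (3.9922,-1.0391)
Δp = p'−p = (0.3992,-0.1039); α = Δx/Fx = (511/1280) / (511/128) = 1/10
check: Δy/Fy = (-133/1280) / (-133/128) = 1/10 ✓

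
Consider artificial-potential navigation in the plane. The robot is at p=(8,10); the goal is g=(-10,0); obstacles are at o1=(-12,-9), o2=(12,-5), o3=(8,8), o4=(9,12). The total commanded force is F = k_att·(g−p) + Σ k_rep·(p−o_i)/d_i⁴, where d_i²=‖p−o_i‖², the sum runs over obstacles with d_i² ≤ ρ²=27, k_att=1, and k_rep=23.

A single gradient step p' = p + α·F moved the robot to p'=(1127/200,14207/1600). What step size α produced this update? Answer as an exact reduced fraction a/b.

α = 1/8

F_att = 1·(g−p) = 1·(-18,-10) = (-18.0000,-10.0000)
o1: d²=761 > ρ²=27 → inactive
o2: d²=241 > ρ²=27 → inactive
o3: d²=4 ≤ ρ²=27; F_rep = 23·(0,2)/4² = (0.0000,2.8750)
o4: d²=5 ≤ ρ²=27; F_rep = 23·(-1,-2)/5² = (-0.9200,-1.8400)
F = F_att + ΣF_rep = (-18.9200,-8.9650)
Δp = p'−p = (-2.3650,-1.1206); α = Δx/Fx = (-473/200) / (-473/25) = 1/8
check: Δy/Fy = (-1793/1600) / (-1793/200) = 1/8 ✓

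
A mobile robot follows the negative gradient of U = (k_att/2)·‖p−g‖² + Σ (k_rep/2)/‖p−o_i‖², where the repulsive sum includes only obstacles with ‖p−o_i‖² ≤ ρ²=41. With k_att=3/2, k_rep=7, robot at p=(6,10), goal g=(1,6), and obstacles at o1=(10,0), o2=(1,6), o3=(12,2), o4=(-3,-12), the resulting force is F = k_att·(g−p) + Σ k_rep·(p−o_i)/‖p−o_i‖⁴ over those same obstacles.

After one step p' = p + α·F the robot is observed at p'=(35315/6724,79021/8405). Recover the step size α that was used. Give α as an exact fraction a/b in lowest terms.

F_att = 3/2·(g−p) = 3/2·(-5,-4) = (-7.5000,-6.0000)
o1: d²=116 > ρ²=41 → inactive
o2: d²=41 ≤ ρ²=41; F_rep = 7·(5,4)/41² = (0.0208,0.0167)
o3: d²=100 > ρ²=41 → inactive
o4: d²=565 > ρ²=41 → inactive
F = F_att + ΣF_rep = (-7.4792,-5.9833)
Δp = p'−p = (-0.7479,-0.5983); α = Δx/Fx = (-5029/6724) / (-25145/3362) = 1/10
check: Δy/Fy = (-5029/8405) / (-10058/1681) = 1/10 ✓

α = 1/10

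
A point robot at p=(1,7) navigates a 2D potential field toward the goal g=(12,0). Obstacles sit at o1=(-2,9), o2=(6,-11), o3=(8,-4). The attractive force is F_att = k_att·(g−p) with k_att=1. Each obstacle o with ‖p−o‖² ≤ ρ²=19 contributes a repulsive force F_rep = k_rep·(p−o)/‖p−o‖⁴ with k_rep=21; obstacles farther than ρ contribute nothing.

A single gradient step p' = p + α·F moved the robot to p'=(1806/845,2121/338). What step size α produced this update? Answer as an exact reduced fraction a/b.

F_att = 1·(g−p) = 1·(11,-7) = (11.0000,-7.0000)
o1: d²=13 ≤ ρ²=19; F_rep = 21·(3,-2)/13² = (0.3728,-0.2485)
o2: d²=349 > ρ²=19 → inactive
o3: d²=170 > ρ²=19 → inactive
F = F_att + ΣF_rep = (11.3728,-7.2485)
Δp = p'−p = (1.1373,-0.7249); α = Δx/Fx = (961/845) / (1922/169) = 1/10
check: Δy/Fy = (-245/338) / (-1225/169) = 1/10 ✓

α = 1/10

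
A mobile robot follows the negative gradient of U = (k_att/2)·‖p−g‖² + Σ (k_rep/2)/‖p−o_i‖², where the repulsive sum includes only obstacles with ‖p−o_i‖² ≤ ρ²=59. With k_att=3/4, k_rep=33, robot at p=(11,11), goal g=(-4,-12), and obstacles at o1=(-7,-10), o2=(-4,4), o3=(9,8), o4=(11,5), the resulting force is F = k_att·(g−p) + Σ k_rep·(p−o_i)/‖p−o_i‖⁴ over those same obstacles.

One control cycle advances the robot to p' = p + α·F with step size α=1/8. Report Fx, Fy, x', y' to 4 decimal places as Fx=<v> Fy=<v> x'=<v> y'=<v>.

F_att = 3/4·(g−p) = 3/4·(-15,-23) = (-11.2500,-17.2500)
o1: d²=765 > ρ²=59 → inactive
o2: d²=274 > ρ²=59 → inactive
o3: d²=13 ≤ ρ²=59; F_rep = 33·(2,3)/13² = (0.3905,0.5858)
o4: d²=36 ≤ ρ²=59; F_rep = 33·(0,6)/36² = (0.0000,0.1528)
F = F_att + ΣF_rep = (-10.8595,-16.5114)
p' = p + 1/8·F = (9.6426,8.9361)

Fx=-10.8595 Fy=-16.5114 x'=9.6426 y'=8.9361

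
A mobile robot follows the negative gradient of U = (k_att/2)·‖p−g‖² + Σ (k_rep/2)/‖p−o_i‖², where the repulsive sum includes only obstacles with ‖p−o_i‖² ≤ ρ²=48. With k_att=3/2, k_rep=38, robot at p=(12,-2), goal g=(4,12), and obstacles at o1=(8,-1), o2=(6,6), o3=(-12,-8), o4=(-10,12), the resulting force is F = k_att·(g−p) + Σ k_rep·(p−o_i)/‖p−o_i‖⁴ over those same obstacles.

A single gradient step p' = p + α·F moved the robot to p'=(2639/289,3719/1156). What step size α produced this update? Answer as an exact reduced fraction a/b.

F_att = 3/2·(g−p) = 3/2·(-8,14) = (-12.0000,21.0000)
o1: d²=17 ≤ ρ²=48; F_rep = 38·(4,-1)/17² = (0.5260,-0.1315)
o2: d²=100 > ρ²=48 → inactive
o3: d²=612 > ρ²=48 → inactive
o4: d²=680 > ρ²=48 → inactive
F = F_att + ΣF_rep = (-11.4740,20.8685)
Δp = p'−p = (-2.8685,5.2171); α = Δx/Fx = (-829/289) / (-3316/289) = 1/4
check: Δy/Fy = (6031/1156) / (6031/289) = 1/4 ✓

α = 1/4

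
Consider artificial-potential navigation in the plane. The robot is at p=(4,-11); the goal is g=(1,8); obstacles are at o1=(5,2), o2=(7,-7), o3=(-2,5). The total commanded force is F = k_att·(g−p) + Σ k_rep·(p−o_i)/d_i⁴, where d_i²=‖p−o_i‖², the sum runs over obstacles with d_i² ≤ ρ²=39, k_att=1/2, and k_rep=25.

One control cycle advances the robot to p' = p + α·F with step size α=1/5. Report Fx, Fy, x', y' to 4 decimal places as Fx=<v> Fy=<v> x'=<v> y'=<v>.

F_att = 1/2·(g−p) = 1/2·(-3,19) = (-1.5000,9.5000)
o1: d²=170 > ρ²=39 → inactive
o2: d²=25 ≤ ρ²=39; F_rep = 25·(-3,-4)/25² = (-0.1200,-0.1600)
o3: d²=292 > ρ²=39 → inactive
F = F_att + ΣF_rep = (-1.6200,9.3400)
p' = p + 1/5·F = (3.6760,-9.1320)

Fx=-1.6200 Fy=9.3400 x'=3.6760 y'=-9.1320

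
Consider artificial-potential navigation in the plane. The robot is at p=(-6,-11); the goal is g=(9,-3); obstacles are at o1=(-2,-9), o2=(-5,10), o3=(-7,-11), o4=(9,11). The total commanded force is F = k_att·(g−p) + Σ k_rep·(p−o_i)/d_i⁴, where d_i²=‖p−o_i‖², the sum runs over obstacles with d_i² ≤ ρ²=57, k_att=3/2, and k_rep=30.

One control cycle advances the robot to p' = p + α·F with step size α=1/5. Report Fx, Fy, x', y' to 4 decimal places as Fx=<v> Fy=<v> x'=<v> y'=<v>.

Fx=52.2000 Fy=11.8500 x'=4.4400 y'=-8.6300

F_att = 3/2·(g−p) = 3/2·(15,8) = (22.5000,12.0000)
o1: d²=20 ≤ ρ²=57; F_rep = 30·(-4,-2)/20² = (-0.3000,-0.1500)
o2: d²=442 > ρ²=57 → inactive
o3: d²=1 ≤ ρ²=57; F_rep = 30·(1,0)/1² = (30.0000,0.0000)
o4: d²=709 > ρ²=57 → inactive
F = F_att + ΣF_rep = (52.2000,11.8500)
p' = p + 1/5·F = (4.4400,-8.6300)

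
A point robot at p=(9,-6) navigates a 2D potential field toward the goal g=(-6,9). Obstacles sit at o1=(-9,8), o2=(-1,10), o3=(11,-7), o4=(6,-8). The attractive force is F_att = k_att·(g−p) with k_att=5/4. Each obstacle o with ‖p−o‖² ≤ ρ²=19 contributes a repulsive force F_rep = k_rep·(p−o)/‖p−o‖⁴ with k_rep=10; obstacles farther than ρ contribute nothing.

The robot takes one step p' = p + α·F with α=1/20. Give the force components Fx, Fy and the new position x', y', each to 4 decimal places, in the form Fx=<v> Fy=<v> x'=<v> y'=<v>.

Fx=-19.3725 Fy=19.2683 x'=8.0314 y'=-5.0366

F_att = 5/4·(g−p) = 5/4·(-15,15) = (-18.7500,18.7500)
o1: d²=520 > ρ²=19 → inactive
o2: d²=356 > ρ²=19 → inactive
o3: d²=5 ≤ ρ²=19; F_rep = 10·(-2,1)/5² = (-0.8000,0.4000)
o4: d²=13 ≤ ρ²=19; F_rep = 10·(3,2)/13² = (0.1775,0.1183)
F = F_att + ΣF_rep = (-19.3725,19.2683)
p' = p + 1/20·F = (8.0314,-5.0366)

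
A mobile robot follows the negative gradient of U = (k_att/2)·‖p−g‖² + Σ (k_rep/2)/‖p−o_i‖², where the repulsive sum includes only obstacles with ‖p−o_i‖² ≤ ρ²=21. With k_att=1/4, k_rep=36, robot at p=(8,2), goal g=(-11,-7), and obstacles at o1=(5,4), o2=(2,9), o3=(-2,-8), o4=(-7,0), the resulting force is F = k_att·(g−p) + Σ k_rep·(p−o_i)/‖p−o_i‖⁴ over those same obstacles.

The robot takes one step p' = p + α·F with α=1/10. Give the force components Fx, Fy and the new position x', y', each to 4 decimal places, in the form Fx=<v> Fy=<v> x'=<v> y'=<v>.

F_att = 1/4·(g−p) = 1/4·(-19,-9) = (-4.7500,-2.2500)
o1: d²=13 ≤ ρ²=21; F_rep = 36·(3,-2)/13² = (0.6391,-0.4260)
o2: d²=85 > ρ²=21 → inactive
o3: d²=200 > ρ²=21 → inactive
o4: d²=229 > ρ²=21 → inactive
F = F_att + ΣF_rep = (-4.1109,-2.6760)
p' = p + 1/10·F = (7.5889,1.7324)

Fx=-4.1109 Fy=-2.6760 x'=7.5889 y'=1.7324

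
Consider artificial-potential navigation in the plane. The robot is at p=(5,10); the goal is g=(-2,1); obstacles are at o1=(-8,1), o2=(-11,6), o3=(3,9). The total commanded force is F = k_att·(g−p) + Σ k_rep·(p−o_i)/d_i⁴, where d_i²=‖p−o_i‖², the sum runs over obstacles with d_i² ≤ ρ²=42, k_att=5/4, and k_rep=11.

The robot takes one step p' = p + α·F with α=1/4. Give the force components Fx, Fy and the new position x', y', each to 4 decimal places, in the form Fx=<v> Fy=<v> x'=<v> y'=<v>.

F_att = 5/4·(g−p) = 5/4·(-7,-9) = (-8.7500,-11.2500)
o1: d²=250 > ρ²=42 → inactive
o2: d²=272 > ρ²=42 → inactive
o3: d²=5 ≤ ρ²=42; F_rep = 11·(2,1)/5² = (0.8800,0.4400)
F = F_att + ΣF_rep = (-7.8700,-10.8100)
p' = p + 1/4·F = (3.0325,7.2975)

Fx=-7.8700 Fy=-10.8100 x'=3.0325 y'=7.2975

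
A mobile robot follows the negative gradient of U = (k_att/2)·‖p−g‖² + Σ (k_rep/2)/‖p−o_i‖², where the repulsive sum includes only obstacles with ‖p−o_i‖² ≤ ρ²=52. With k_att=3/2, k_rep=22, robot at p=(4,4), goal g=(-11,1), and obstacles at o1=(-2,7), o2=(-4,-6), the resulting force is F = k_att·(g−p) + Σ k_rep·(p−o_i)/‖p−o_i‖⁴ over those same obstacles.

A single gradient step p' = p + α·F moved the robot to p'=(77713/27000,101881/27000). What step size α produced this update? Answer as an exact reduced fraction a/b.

α = 1/20

F_att = 3/2·(g−p) = 3/2·(-15,-3) = (-22.5000,-4.5000)
o1: d²=45 ≤ ρ²=52; F_rep = 22·(6,-3)/45² = (0.0652,-0.0326)
o2: d²=164 > ρ²=52 → inactive
F = F_att + ΣF_rep = (-22.4348,-4.5326)
Δp = p'−p = (-1.1217,-0.2266); α = Δx/Fx = (-30287/27000) / (-30287/1350) = 1/20
check: Δy/Fy = (-6119/27000) / (-6119/1350) = 1/20 ✓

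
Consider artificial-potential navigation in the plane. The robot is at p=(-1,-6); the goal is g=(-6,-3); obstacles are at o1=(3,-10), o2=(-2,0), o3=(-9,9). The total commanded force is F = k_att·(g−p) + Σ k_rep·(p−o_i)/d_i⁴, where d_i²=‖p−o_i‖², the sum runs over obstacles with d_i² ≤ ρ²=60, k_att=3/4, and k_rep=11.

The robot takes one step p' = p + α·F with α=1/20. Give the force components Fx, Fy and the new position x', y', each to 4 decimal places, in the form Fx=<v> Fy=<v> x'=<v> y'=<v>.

F_att = 3/4·(g−p) = 3/4·(-5,3) = (-3.7500,2.2500)
o1: d²=32 ≤ ρ²=60; F_rep = 11·(-4,4)/32² = (-0.0430,0.0430)
o2: d²=37 ≤ ρ²=60; F_rep = 11·(1,-6)/37² = (0.0080,-0.0482)
o3: d²=289 > ρ²=60 → inactive
F = F_att + ΣF_rep = (-3.7849,2.2448)
p' = p + 1/20·F = (-1.1892,-5.8878)

Fx=-3.7849 Fy=2.2448 x'=-1.1892 y'=-5.8878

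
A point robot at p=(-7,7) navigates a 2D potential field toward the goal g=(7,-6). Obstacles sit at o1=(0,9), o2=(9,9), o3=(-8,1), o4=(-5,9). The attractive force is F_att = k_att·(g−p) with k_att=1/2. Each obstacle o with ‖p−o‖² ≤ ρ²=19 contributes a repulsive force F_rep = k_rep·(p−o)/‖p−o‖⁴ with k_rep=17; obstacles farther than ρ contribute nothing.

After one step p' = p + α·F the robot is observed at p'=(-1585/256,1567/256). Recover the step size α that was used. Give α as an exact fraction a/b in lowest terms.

F_att = 1/2·(g−p) = 1/2·(14,-13) = (7.0000,-6.5000)
o1: d²=53 > ρ²=19 → inactive
o2: d²=260 > ρ²=19 → inactive
o3: d²=37 > ρ²=19 → inactive
o4: d²=8 ≤ ρ²=19; F_rep = 17·(-2,-2)/8² = (-0.5312,-0.5312)
F = F_att + ΣF_rep = (6.4688,-7.0312)
Δp = p'−p = (0.8086,-0.8789); α = Δx/Fx = (207/256) / (207/32) = 1/8
check: Δy/Fy = (-225/256) / (-225/32) = 1/8 ✓

α = 1/8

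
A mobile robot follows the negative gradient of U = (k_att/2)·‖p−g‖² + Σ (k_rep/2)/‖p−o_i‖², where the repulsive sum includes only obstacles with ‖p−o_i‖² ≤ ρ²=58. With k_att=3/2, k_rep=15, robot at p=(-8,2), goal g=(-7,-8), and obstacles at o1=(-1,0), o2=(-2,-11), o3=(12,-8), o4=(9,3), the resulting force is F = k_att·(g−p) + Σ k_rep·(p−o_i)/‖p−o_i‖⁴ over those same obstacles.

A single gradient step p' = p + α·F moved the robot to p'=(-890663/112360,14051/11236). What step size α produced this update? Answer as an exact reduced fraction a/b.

F_att = 3/2·(g−p) = 3/2·(1,-10) = (1.5000,-15.0000)
o1: d²=53 ≤ ρ²=58; F_rep = 15·(-7,2)/53² = (-0.0374,0.0107)
o2: d²=205 > ρ²=58 → inactive
o3: d²=500 > ρ²=58 → inactive
o4: d²=290 > ρ²=58 → inactive
F = F_att + ΣF_rep = (1.4626,-14.9893)
Δp = p'−p = (0.0731,-0.7495); α = Δx/Fx = (8217/112360) / (8217/5618) = 1/20
check: Δy/Fy = (-8421/11236) / (-42105/2809) = 1/20 ✓

α = 1/20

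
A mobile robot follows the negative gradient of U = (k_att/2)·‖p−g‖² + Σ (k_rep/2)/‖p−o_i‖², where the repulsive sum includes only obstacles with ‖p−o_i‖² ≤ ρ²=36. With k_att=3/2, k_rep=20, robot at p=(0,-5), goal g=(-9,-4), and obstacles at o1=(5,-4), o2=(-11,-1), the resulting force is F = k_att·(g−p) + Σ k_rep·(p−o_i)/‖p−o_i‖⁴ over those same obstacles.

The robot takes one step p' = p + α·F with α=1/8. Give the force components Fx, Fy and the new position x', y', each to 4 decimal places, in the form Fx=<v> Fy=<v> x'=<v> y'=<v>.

F_att = 3/2·(g−p) = 3/2·(-9,1) = (-13.5000,1.5000)
o1: d²=26 ≤ ρ²=36; F_rep = 20·(-5,-1)/26² = (-0.1479,-0.0296)
o2: d²=137 > ρ²=36 → inactive
F = F_att + ΣF_rep = (-13.6479,1.4704)
p' = p + 1/8·F = (-1.7060,-4.8162)

Fx=-13.6479 Fy=1.4704 x'=-1.7060 y'=-4.8162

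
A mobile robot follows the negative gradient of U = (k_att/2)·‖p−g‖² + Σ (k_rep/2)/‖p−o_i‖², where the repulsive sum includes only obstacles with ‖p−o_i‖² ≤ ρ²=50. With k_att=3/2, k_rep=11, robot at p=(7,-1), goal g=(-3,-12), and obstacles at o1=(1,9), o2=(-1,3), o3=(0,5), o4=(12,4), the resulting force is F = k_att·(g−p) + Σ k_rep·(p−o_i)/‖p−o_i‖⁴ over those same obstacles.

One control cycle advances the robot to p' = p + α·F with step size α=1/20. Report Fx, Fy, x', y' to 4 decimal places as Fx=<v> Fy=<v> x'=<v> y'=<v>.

Fx=-15.0220 Fy=-16.5220 x'=6.2489 y'=-1.8261

F_att = 3/2·(g−p) = 3/2·(-10,-11) = (-15.0000,-16.5000)
o1: d²=136 > ρ²=50 → inactive
o2: d²=80 > ρ²=50 → inactive
o3: d²=85 > ρ²=50 → inactive
o4: d²=50 ≤ ρ²=50; F_rep = 11·(-5,-5)/50² = (-0.0220,-0.0220)
F = F_att + ΣF_rep = (-15.0220,-16.5220)
p' = p + 1/20·F = (6.2489,-1.8261)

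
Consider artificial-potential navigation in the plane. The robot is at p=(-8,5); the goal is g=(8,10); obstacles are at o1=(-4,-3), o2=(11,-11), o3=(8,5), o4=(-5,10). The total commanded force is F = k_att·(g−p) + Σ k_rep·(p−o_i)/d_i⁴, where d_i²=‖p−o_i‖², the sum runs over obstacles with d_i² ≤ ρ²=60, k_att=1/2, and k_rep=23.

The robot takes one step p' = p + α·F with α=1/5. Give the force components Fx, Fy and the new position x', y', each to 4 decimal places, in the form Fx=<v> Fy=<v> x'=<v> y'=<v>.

Fx=7.9403 Fy=2.4005 x'=-6.4119 y'=5.4801

F_att = 1/2·(g−p) = 1/2·(16,5) = (8.0000,2.5000)
o1: d²=80 > ρ²=60 → inactive
o2: d²=617 > ρ²=60 → inactive
o3: d²=256 > ρ²=60 → inactive
o4: d²=34 ≤ ρ²=60; F_rep = 23·(-3,-5)/34² = (-0.0597,-0.0995)
F = F_att + ΣF_rep = (7.9403,2.4005)
p' = p + 1/5·F = (-6.4119,5.4801)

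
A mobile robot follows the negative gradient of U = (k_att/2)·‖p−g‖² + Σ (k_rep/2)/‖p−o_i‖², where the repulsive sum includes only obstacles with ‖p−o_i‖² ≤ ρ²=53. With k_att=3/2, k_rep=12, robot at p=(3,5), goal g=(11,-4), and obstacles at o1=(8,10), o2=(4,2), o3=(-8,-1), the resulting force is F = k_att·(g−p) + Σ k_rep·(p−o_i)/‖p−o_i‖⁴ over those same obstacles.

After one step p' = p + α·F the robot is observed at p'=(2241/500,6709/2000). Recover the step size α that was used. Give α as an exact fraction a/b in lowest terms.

α = 1/8

F_att = 3/2·(g−p) = 3/2·(8,-9) = (12.0000,-13.5000)
o1: d²=50 ≤ ρ²=53; F_rep = 12·(-5,-5)/50² = (-0.0240,-0.0240)
o2: d²=10 ≤ ρ²=53; F_rep = 12·(-1,3)/10² = (-0.1200,0.3600)
o3: d²=157 > ρ²=53 → inactive
F = F_att + ΣF_rep = (11.8560,-13.1640)
Δp = p'−p = (1.4820,-1.6455); α = Δx/Fx = (741/500) / (1482/125) = 1/8
check: Δy/Fy = (-3291/2000) / (-3291/250) = 1/8 ✓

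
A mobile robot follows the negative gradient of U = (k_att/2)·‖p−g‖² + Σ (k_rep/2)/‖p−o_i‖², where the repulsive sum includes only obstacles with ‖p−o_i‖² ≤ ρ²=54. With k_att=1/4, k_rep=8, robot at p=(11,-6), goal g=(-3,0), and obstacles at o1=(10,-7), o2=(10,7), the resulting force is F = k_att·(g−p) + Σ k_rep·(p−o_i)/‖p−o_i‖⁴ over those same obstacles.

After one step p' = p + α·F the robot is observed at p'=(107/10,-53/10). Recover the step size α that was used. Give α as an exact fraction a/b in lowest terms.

F_att = 1/4·(g−p) = 1/4·(-14,6) = (-3.5000,1.5000)
o1: d²=2 ≤ ρ²=54; F_rep = 8·(1,1)/2² = (2.0000,2.0000)
o2: d²=170 > ρ²=54 → inactive
F = F_att + ΣF_rep = (-1.5000,3.5000)
Δp = p'−p = (-0.3000,0.7000); α = Δx/Fx = (-3/10) / (-3/2) = 1/5
check: Δy/Fy = (7/10) / (7/2) = 1/5 ✓

α = 1/5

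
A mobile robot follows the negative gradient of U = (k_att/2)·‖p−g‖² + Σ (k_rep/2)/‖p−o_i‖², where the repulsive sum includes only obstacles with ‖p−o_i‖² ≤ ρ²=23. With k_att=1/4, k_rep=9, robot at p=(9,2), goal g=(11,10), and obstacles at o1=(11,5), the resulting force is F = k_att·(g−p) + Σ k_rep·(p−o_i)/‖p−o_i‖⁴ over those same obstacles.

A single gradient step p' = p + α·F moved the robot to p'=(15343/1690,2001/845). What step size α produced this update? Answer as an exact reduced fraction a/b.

α = 1/5

F_att = 1/4·(g−p) = 1/4·(2,8) = (0.5000,2.0000)
o1: d²=13 ≤ ρ²=23; F_rep = 9·(-2,-3)/13² = (-0.1065,-0.1598)
F = F_att + ΣF_rep = (0.3935,1.8402)
Δp = p'−p = (0.0787,0.3680); α = Δx/Fx = (133/1690) / (133/338) = 1/5
check: Δy/Fy = (311/845) / (311/169) = 1/5 ✓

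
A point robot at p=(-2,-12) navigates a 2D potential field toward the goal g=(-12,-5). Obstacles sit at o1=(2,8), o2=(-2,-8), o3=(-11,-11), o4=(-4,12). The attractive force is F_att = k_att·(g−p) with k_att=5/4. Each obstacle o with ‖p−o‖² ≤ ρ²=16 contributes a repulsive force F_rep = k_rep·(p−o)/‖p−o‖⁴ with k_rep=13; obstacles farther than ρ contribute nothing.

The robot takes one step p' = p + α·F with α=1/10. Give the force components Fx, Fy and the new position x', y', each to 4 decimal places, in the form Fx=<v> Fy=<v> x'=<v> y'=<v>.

Fx=-12.5000 Fy=8.5469 x'=-3.2500 y'=-11.1453

F_att = 5/4·(g−p) = 5/4·(-10,7) = (-12.5000,8.7500)
o1: d²=416 > ρ²=16 → inactive
o2: d²=16 ≤ ρ²=16; F_rep = 13·(0,-4)/16² = (0.0000,-0.2031)
o3: d²=82 > ρ²=16 → inactive
o4: d²=580 > ρ²=16 → inactive
F = F_att + ΣF_rep = (-12.5000,8.5469)
p' = p + 1/10·F = (-3.2500,-11.1453)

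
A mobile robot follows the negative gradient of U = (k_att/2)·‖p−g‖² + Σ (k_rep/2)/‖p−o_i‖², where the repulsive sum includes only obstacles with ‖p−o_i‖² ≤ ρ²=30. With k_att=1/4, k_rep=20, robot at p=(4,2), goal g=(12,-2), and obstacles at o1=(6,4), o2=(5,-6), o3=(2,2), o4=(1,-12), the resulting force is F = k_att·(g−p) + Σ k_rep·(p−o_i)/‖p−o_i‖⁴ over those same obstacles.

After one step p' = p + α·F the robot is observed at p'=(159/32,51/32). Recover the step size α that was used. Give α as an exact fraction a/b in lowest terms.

α = 1/4

F_att = 1/4·(g−p) = 1/4·(8,-4) = (2.0000,-1.0000)
o1: d²=8 ≤ ρ²=30; F_rep = 20·(-2,-2)/8² = (-0.6250,-0.6250)
o2: d²=65 > ρ²=30 → inactive
o3: d²=4 ≤ ρ²=30; F_rep = 20·(2,0)/4² = (2.5000,0.0000)
o4: d²=205 > ρ²=30 → inactive
F = F_att + ΣF_rep = (3.8750,-1.6250)
Δp = p'−p = (0.9688,-0.4062); α = Δx/Fx = (31/32) / (31/8) = 1/4
check: Δy/Fy = (-13/32) / (-13/8) = 1/4 ✓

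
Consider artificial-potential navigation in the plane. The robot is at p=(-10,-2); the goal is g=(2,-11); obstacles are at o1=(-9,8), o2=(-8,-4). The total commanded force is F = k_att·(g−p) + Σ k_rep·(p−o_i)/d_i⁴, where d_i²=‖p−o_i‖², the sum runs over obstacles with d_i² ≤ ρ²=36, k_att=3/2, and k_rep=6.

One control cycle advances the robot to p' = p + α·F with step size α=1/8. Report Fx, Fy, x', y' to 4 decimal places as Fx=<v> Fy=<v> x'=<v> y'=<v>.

F_att = 3/2·(g−p) = 3/2·(12,-9) = (18.0000,-13.5000)
o1: d²=101 > ρ²=36 → inactive
o2: d²=8 ≤ ρ²=36; F_rep = 6·(-2,2)/8² = (-0.1875,0.1875)
F = F_att + ΣF_rep = (17.8125,-13.3125)
p' = p + 1/8·F = (-7.7734,-3.6641)

Fx=17.8125 Fy=-13.3125 x'=-7.7734 y'=-3.6641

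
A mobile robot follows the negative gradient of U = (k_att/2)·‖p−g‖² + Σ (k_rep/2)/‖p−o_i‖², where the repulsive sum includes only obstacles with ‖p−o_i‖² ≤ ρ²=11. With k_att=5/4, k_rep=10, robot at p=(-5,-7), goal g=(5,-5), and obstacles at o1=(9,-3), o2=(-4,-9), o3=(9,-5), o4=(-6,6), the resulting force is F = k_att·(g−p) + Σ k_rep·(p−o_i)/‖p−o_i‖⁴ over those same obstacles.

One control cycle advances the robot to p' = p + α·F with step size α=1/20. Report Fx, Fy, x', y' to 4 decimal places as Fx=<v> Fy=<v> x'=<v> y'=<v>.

Fx=12.1000 Fy=3.3000 x'=-4.3950 y'=-6.8350

F_att = 5/4·(g−p) = 5/4·(10,2) = (12.5000,2.5000)
o1: d²=212 > ρ²=11 → inactive
o2: d²=5 ≤ ρ²=11; F_rep = 10·(-1,2)/5² = (-0.4000,0.8000)
o3: d²=200 > ρ²=11 → inactive
o4: d²=170 > ρ²=11 → inactive
F = F_att + ΣF_rep = (12.1000,3.3000)
p' = p + 1/20·F = (-4.3950,-6.8350)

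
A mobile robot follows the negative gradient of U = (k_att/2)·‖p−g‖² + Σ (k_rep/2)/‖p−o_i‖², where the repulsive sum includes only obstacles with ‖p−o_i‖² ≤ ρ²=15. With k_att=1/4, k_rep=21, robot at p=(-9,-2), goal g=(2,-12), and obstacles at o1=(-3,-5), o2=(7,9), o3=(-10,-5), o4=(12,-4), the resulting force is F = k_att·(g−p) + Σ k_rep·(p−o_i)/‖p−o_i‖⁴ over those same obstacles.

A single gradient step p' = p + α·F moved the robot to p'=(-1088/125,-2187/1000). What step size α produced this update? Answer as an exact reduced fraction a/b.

α = 1/10

F_att = 1/4·(g−p) = 1/4·(11,-10) = (2.7500,-2.5000)
o1: d²=45 > ρ²=15 → inactive
o2: d²=377 > ρ²=15 → inactive
o3: d²=10 ≤ ρ²=15; F_rep = 21·(1,3)/10² = (0.2100,0.6300)
o4: d²=445 > ρ²=15 → inactive
F = F_att + ΣF_rep = (2.9600,-1.8700)
Δp = p'−p = (0.2960,-0.1870); α = Δx/Fx = (37/125) / (74/25) = 1/10
check: Δy/Fy = (-187/1000) / (-187/100) = 1/10 ✓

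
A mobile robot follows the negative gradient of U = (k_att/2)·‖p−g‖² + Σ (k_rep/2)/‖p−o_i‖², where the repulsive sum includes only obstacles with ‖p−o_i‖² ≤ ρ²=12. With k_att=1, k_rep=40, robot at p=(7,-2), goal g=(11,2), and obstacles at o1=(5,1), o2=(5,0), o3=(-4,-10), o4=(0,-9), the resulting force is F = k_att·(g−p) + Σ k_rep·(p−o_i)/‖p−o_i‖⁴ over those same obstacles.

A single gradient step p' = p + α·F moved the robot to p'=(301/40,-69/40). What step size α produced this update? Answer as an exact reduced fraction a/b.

F_att = 1·(g−p) = 1·(4,4) = (4.0000,4.0000)
o1: d²=13 > ρ²=12 → inactive
o2: d²=8 ≤ ρ²=12; F_rep = 40·(2,-2)/8² = (1.2500,-1.2500)
o3: d²=185 > ρ²=12 → inactive
o4: d²=98 > ρ²=12 → inactive
F = F_att + ΣF_rep = (5.2500,2.7500)
Δp = p'−p = (0.5250,0.2750); α = Δx/Fx = (21/40) / (21/4) = 1/10
check: Δy/Fy = (11/40) / (11/4) = 1/10 ✓

α = 1/10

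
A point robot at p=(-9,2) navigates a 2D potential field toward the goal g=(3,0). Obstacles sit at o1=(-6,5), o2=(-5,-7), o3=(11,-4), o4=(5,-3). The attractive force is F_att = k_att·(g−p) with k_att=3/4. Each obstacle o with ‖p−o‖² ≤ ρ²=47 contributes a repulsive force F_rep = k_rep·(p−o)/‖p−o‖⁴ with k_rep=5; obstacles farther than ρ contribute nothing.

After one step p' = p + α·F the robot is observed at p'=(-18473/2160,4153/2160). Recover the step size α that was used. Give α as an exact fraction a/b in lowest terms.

α = 1/20

F_att = 3/4·(g−p) = 3/4·(12,-2) = (9.0000,-1.5000)
o1: d²=18 ≤ ρ²=47; F_rep = 5·(-3,-3)/18² = (-0.0463,-0.0463)
o2: d²=97 > ρ²=47 → inactive
o3: d²=436 > ρ²=47 → inactive
o4: d²=221 > ρ²=47 → inactive
F = F_att + ΣF_rep = (8.9537,-1.5463)
Δp = p'−p = (0.4477,-0.0773); α = Δx/Fx = (967/2160) / (967/108) = 1/20
check: Δy/Fy = (-167/2160) / (-167/108) = 1/20 ✓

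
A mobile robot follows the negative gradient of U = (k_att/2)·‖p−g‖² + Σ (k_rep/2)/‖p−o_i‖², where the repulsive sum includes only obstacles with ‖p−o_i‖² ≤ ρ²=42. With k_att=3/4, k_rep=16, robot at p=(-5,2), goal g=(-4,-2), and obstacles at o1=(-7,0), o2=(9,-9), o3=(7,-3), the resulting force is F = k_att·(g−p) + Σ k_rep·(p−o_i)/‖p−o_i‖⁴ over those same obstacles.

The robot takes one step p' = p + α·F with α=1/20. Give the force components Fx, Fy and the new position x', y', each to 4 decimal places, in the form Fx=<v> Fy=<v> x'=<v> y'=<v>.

Fx=1.2500 Fy=-2.5000 x'=-4.9375 y'=1.8750

F_att = 3/4·(g−p) = 3/4·(1,-4) = (0.7500,-3.0000)
o1: d²=8 ≤ ρ²=42; F_rep = 16·(2,2)/8² = (0.5000,0.5000)
o2: d²=317 > ρ²=42 → inactive
o3: d²=169 > ρ²=42 → inactive
F = F_att + ΣF_rep = (1.2500,-2.5000)
p' = p + 1/20·F = (-4.9375,1.8750)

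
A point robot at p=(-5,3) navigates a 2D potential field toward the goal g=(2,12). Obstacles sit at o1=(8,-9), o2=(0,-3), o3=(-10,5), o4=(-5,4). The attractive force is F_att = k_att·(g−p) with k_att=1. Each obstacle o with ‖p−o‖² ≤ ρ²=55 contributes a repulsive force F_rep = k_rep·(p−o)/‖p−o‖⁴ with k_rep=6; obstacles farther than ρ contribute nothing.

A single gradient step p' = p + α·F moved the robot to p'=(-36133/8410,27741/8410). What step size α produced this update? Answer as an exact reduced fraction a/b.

F_att = 1·(g−p) = 1·(7,9) = (7.0000,9.0000)
o1: d²=313 > ρ²=55 → inactive
o2: d²=61 > ρ²=55 → inactive
o3: d²=29 ≤ ρ²=55; F_rep = 6·(5,-2)/29² = (0.0357,-0.0143)
o4: d²=1 ≤ ρ²=55; F_rep = 6·(0,-1)/1² = (0.0000,-6.0000)
F = F_att + ΣF_rep = (7.0357,2.9857)
Δp = p'−p = (0.7036,0.2986); α = Δx/Fx = (5917/8410) / (5917/841) = 1/10
check: Δy/Fy = (2511/8410) / (2511/841) = 1/10 ✓

α = 1/10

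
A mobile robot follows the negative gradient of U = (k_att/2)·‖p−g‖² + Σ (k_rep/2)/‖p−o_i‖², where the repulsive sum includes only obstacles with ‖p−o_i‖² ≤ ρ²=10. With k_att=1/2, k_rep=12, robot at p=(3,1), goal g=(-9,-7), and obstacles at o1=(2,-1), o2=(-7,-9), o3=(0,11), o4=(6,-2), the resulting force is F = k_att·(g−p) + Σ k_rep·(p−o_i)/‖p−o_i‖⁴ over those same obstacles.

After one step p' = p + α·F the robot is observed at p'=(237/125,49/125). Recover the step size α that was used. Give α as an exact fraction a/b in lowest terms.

F_att = 1/2·(g−p) = 1/2·(-12,-8) = (-6.0000,-4.0000)
o1: d²=5 ≤ ρ²=10; F_rep = 12·(1,2)/5² = (0.4800,0.9600)
o2: d²=200 > ρ²=10 → inactive
o3: d²=109 > ρ²=10 → inactive
o4: d²=18 > ρ²=10 → inactive
F = F_att + ΣF_rep = (-5.5200,-3.0400)
Δp = p'−p = (-1.1040,-0.6080); α = Δx/Fx = (-138/125) / (-138/25) = 1/5
check: Δy/Fy = (-76/125) / (-76/25) = 1/5 ✓

α = 1/5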